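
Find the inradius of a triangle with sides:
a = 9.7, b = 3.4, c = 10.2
r = Area/s where s is the semi-perimeter.
s = (9.7 + 3.4 + 10.2)/2 = 23.3/2 = 11.65
Area = √(s(s−a)(s−b)(s−c)) = √(11.65·1.95·8.25·1.45) ≈ √271.758 ≈ 16.4851
r ≈ 16.4851/11.65 ≈ 1.41503

r = 1.415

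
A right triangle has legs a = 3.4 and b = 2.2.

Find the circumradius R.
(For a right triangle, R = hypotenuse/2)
Hypotenuse c = √(a² + b²) = √(11.56 + 4.84) = √16.4 ≈ 4.04969
R = c/2 ≈ 4.04969/2 ≈ 2.02485

R = 2.025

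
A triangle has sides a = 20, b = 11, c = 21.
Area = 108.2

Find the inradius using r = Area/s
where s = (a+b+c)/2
s = (20 + 11 + 21)/2 = 52/2 = 26
r = Area/s = 108.2/26 ≈ 4.16154

r = 4.162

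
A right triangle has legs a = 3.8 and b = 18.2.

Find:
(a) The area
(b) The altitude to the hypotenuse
(a) The legs are perpendicular, so Area = ½·a·b = ½·3.8·18.2 = ½·69.16 = 34.58
(b) Hypotenuse c = √(a² + b²) = √(14.44 + 331.24) = √345.68 ≈ 18.5925
    Area = ½·c·h_c  ⇒  h_c = 2·Area/c = 69.16/18.5925 ≈ 3.71979

Area = 34.58, h_c = 3.72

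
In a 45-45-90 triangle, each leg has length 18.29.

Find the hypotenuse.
In a 45-45-90 triangle the sides are in ratio 1 : 1 : √2, so hypotenuse = leg·√2.
Hypotenuse = 18.29·√2 ≈ 18.29·1.41421 ≈ 25.866

Hypotenuse = 18.29√2 = 25.87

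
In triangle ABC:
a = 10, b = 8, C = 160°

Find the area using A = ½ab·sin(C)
A = ½·a·b·sin(C) = ½·10·8·sin(160°)
sin(160°) ≈ 0.34202
A ≈ ½·80·0.34202 = 40·0.34202 ≈ 13.6808

Area = 13.68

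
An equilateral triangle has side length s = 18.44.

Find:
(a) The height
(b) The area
(a) The height splits the triangle into two 30-60-90 halves: h = s·√3/2 = 18.44·1.73205/2 ≈ 31.939/2 ≈ 15.9695
(b) Area = (√3/4)·s² = (√3/4)·18.44² = (√3/4)·340.0336 ≈ 0.433013·340.0336 ≈ 147.239

Height = 15.97, Area = 147.2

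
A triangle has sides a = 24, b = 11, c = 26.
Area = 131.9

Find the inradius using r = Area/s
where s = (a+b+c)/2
s = (24 + 11 + 26)/2 = 61/2 = 30.5
r = Area/s = 131.9/30.5 ≈ 4.32459

r = 4.325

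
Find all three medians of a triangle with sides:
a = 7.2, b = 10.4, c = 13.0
Median formula: m_a = ½√(2b² + 2c² − a²) (and cyclically). a² = 51.84, b² = 108.16, c² = 169.
m_a = ½√(2·108.16 + 2·169 − 51.84) = ½√502.48 ≈ ½·22.4161 ≈ 11.208
m_b = ½√(2·51.84 + 2·169 − 108.16) = ½√333.52 ≈ ½·18.2625 ≈ 9.13126
m_c = ½√(2·51.84 + 2·108.16 − 169) = ½√151 ≈ ½·12.2882 ≈ 6.1441

m_a = 11.21, m_b = 9.131, m_c = 6.144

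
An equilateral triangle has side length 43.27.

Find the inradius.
r = Area/s with s the semi-perimeter.
Area = (√3/4)·43.27² = (√3/4)·1872.2929 ≈ 0.433013·1872.2929 ≈ 810.727
s = 3·43.27/2 = 64.905
r ≈ 810.727/64.905 ≈ 12.491
(Equivalently r = side/(2√3) = 43.27/3.4641 ≈ 12.491.)

r = 12.49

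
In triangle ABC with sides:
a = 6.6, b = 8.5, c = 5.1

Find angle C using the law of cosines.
c² = a² + b² − 2ab·cos(C)  ⇒  cos(C) = (a² + b² − c²)/(2ab)
cos(C) = (6.6² + 8.5² − 5.1²)/(2·6.6·8.5) = (43.56 + 72.25 − 26.01)/112.2 = 89.8/112.2 ≈ 0.800357
C = arccos(0.800357) ≈ 36.8358°

C = 36.84°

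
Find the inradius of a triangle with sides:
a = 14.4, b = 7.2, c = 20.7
r = Area/s where s is the semi-perimeter.
s = (14.4 + 7.2 + 20.7)/2 = 42.3/2 = 21.15
Area = √(s(s−a)(s−b)(s−c)) = √(21.15·6.75·13.95·0.45) ≈ √896.192 ≈ 29.9365
r ≈ 29.9365/21.15 ≈ 1.41544

r = 1.415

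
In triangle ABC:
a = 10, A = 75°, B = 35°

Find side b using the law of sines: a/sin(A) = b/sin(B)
a/sin(A) = b/sin(B)  ⇒  b = a·sin(B)/sin(A) = 10·sin(35°)/sin(75°)
sin(35°) ≈ 0.573576, sin(75°) ≈ 0.965926
b ≈ 10·0.573576/0.965926 ≈ 5.73576/0.965926 ≈ 5.9381

b = 5.938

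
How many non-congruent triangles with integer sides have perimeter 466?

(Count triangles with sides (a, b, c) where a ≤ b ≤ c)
Let a ≤ b ≤ c with a + b + c = 466. The only binding inequality is a + b > c, i.e. 466 − c > c, so c < 466/2; and c ≥ 466/3 since c is the largest side.
So 156 ≤ c ≤ 232. For each c, b runs from ⌈(466 − c)/2⌉ up to c (then a = 466 − b − c satisfies 1 ≤ a ≤ b automatically), giving c − ⌈(466 − c)/2⌉ + 1 choices.
Summing over c: 2 + 3 + 5 + 6 + … + 114 + 116  (77 terms, c = 156, …, 232) = 4524
Check (closed form: nearest integer to p²/48 for even p, (p+3)²/48 for odd p): 466²/48 = 217156/48 ≈ 4524.08 → 4524

4524 triangles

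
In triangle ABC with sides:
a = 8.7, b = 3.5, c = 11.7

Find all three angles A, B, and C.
Law of cosines for each angle (a² = 75.69, b² = 12.25, c² = 136.89):
cos(A) = (b² + c² − a²)/(2bc) = (12.25 + 136.89 − 75.69)/(2·3.5·11.7) = 73.45/81.9 ≈ 0.896825  ⇒  A ≈ 26.2561°
cos(B) = (a² + c² − b²)/(2ac) = (75.69 + 136.89 − 12.25)/(2·8.7·11.7) = 200.33/203.58 ≈ 0.984036  ⇒  B ≈ 10.2516°
cos(C) = (a² + b² − c²)/(2ab) = (75.69 + 12.25 − 136.89)/(2·8.7·3.5) = -48.95/60.9 ≈ -0.803777  ⇒  C ≈ 143.492°
Check: A + B + C ≈ 180°

A = 26.26°, B = 10.25°, C = 143.5°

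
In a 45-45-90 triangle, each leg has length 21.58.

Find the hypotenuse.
In a 45-45-90 triangle the sides are in ratio 1 : 1 : √2, so hypotenuse = leg·√2.
Hypotenuse = 21.58·√2 ≈ 21.58·1.41421 ≈ 30.5187

Hypotenuse = 21.58√2 = 30.52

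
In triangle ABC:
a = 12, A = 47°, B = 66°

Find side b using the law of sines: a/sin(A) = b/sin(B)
a/sin(A) = b/sin(B)  ⇒  b = a·sin(B)/sin(A) = 12·sin(66°)/sin(47°)
sin(66°) ≈ 0.913545, sin(47°) ≈ 0.731354
b ≈ 12·0.913545/0.731354 ≈ 10.9625/0.731354 ≈ 14.9894

b = 14.99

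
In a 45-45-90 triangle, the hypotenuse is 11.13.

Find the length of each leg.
In a 45-45-90 triangle hypotenuse = leg·√2, so leg = hypotenuse/√2.
Leg = 11.13/√2 ≈ 11.13/1.41421 ≈ 7.8701

Each leg = 7.87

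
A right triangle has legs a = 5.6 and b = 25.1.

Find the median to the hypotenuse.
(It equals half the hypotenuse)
Hypotenuse c = √(a² + b²) = √(31.36 + 630.01) = √661.37 ≈ 25.7171
Median to hypotenuse = c/2 ≈ 25.7171/2 ≈ 12.8586

Median = 12.86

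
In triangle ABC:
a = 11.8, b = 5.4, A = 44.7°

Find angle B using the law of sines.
a/sin(A) = b/sin(B)  ⇒  sin(B) = b·sin(A)/a = 5.4·sin(44.7°)/11.8
sin(44.7°) ≈ 0.703395
sin(B) ≈ 5.4·0.703395/11.8 ≈ 3.79833/11.8 ≈ 0.321892
B = arcsin(0.321892) ≈ 18.7774°
(Since b ≤ a we need B ≤ A, so the obtuse alternative 180° − 18.7774° ≈ 161.223° is rejected.)

B = 18.78°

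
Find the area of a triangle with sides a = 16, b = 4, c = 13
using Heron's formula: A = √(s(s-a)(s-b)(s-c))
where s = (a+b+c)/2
s = (16 + 4 + 13)/2 = 33/2 = 16.5
s − a = 0.5, s − b = 12.5, s − c = 3.5
s(s−a)(s−b)(s−c) = 16.5·0.5·12.5·3.5 = 360.9375
Area = √360.9375 ≈ 18.9984

s = 16.5, Area = 19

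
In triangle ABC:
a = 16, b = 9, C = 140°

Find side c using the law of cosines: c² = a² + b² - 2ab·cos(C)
c² = 16² + 9² − 2·16·9·cos(140°)
cos(140°) ≈ -0.766044
c² ≈ 256 + 81 − 288·(-0.766044) ≈ 337 + 220.621 ≈ 557.621
c ≈ √557.621 ≈ 23.614

c = 23.61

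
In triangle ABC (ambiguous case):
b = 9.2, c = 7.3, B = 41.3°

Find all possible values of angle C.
b/sin(B) = c/sin(C)  ⇒  sin(C) = c·sin(B)/b = 7.3·sin(41.3°)/9.2
sin(41.3°) ≈ 0.660002
sin(C) ≈ 7.3·0.660002/9.2 ≈ 4.81801/9.2 ≈ 0.523697
Candidate 1: C₁ = arcsin(0.523697) ≈ 31.5806°  →  A = 180° − 41.3° − 31.5806° ≈ 107.119° > 0, valid
Candidate 2: C₂ = 180° − C₁ ≈ 148.419°  →  A = 180° − 41.3° − 148.419° ≈ -9.7194° ≤ 0, not a valid triangle

C = 31.58° (one solution)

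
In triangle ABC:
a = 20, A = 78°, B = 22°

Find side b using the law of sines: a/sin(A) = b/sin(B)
a/sin(A) = b/sin(B)  ⇒  b = a·sin(B)/sin(A) = 20·sin(22°)/sin(78°)
sin(22°) ≈ 0.374607, sin(78°) ≈ 0.978148
b ≈ 20·0.374607/0.978148 ≈ 7.49213/0.978148 ≈ 7.65951

b = 7.66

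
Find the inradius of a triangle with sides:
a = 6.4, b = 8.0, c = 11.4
r = Area/s where s is the semi-perimeter.
s = (6.4 + 8.0 + 11.4)/2 = 25.8/2 = 12.9
Area = √(s(s−a)(s−b)(s−c)) = √(12.9·6.5·4.9·1.5) ≈ √616.298 ≈ 24.8253
r ≈ 24.8253/12.9 ≈ 1.92444

r = 1.924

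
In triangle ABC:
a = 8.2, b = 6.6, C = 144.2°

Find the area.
Two sides and the included angle (SAS): A = ½·a·b·sin(C) = ½·8.2·6.6·sin(144.2°)
sin(144.2°) ≈ 0.584958
A ≈ ½·54.12·0.584958 = 27.06·0.584958 ≈ 15.829

Area = 15.83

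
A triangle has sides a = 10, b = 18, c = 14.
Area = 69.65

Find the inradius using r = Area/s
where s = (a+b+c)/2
s = (10 + 18 + 14)/2 = 42/2 = 21
r = Area/s = 69.65/21 ≈ 3.31667

r = 3.317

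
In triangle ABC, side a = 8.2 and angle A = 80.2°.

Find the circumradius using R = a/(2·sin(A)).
R = a/(2·sin(A)) = 8.2/(2·sin(80.2°))
sin(80.2°) ≈ 0.985408
R ≈ 8.2/(2·0.985408) = 8.2/1.97082 ≈ 4.16071

R = 4.161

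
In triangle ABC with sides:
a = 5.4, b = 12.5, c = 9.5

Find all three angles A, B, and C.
Law of cosines for each angle (a² = 29.16, b² = 156.25, c² = 90.25):
cos(A) = (b² + c² − a²)/(2bc) = (156.25 + 90.25 − 29.16)/(2·12.5·9.5) = 217.34/237.5 ≈ 0.915116  ⇒  A ≈ 23.7778°
cos(B) = (a² + c² − b²)/(2ac) = (29.16 + 90.25 − 156.25)/(2·5.4·9.5) = -36.84/102.6 ≈ -0.359064  ⇒  B ≈ 111.043°
cos(C) = (a² + b² − c²)/(2ab) = (29.16 + 156.25 − 90.25)/(2·5.4·12.5) = 95.16/135 ≈ 0.704889  ⇒  C ≈ 45.1794°
Check: A + B + C ≈ 180°

A = 23.78°, B = 111°, C = 45.18°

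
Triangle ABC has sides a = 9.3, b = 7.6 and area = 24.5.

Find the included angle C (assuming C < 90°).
Area = ½·a·b·sin(C)  ⇒  sin(C) = 2·Area/(a·b) = 2·24.5/(9.3·7.6) = 49/70.68 ≈ 0.693265
C = arcsin(0.693265) ≈ 43.8892° (taking the acute solution since C < 90°)

C = 43.89°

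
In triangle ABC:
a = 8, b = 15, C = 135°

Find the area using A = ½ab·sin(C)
A = ½·a·b·sin(C) = ½·8·15·sin(135°)
sin(135°) ≈ 0.707107
A ≈ ½·120·0.707107 = 60·0.707107 ≈ 42.4264

Area = 42.43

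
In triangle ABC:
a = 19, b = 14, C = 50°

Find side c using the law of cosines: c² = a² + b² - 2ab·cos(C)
c² = 19² + 14² − 2·19·14·cos(50°)
cos(50°) ≈ 0.642788
c² ≈ 361 + 196 − 532·(0.642788) ≈ 557 − 341.963 ≈ 215.037
c ≈ √215.037 ≈ 14.6641

c = 14.66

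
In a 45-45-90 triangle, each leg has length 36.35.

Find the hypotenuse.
In a 45-45-90 triangle the sides are in ratio 1 : 1 : √2, so hypotenuse = leg·√2.
Hypotenuse = 36.35·√2 ≈ 36.35·1.41421 ≈ 51.4067

Hypotenuse = 36.35√2 = 51.41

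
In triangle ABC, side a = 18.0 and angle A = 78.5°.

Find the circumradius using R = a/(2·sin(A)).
R = a/(2·sin(A)) = 18.0/(2·sin(78.5°))
sin(78.5°) ≈ 0.979925
R ≈ 18.0/(2·0.979925) = 18.0/1.95985 ≈ 9.18438

R = 9.184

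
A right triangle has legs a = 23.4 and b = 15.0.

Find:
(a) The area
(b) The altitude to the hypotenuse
(a) The legs are perpendicular, so Area = ½·a·b = ½·23.4·15.0 = ½·351 = 175.5
(b) Hypotenuse c = √(a² + b²) = √(547.56 + 225) = √772.56 ≈ 27.795
    Area = ½·c·h_c  ⇒  h_c = 2·Area/c = 351/27.795 ≈ 12.6282

Area = 175.5, h_c = 12.63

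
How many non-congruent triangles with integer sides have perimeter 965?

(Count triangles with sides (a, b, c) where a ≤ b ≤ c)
Let a ≤ b ≤ c with a + b + c = 965. The only binding inequality is a + b > c, i.e. 965 − c > c, so c < 965/2; and c ≥ 965/3 since c is the largest side.
So 322 ≤ c ≤ 482. For each c, b runs from ⌈(965 − c)/2⌉ up to c (then a = 965 − b − c satisfies 1 ≤ a ≤ b automatically), giving c − ⌈(965 − c)/2⌉ + 1 choices.
Summing over c: 1 + 3 + 4 + 6 + … + 240 + 241  (161 terms, c = 322, …, 482) = 19521
Check (closed form: nearest integer to p²/48 for even p, (p+3)²/48 for odd p): (965+3)²/48 = 968²/48 = 937024/48 ≈ 19521.33 → 19521

19521 triangles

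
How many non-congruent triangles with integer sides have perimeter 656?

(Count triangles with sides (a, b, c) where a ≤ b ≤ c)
Let a ≤ b ≤ c with a + b + c = 656. The only binding inequality is a + b > c, i.e. 656 − c > c, so c < 656/2; and c ≥ 656/3 since c is the largest side.
So 219 ≤ c ≤ 327. For each c, b runs from ⌈(656 − c)/2⌉ up to c (then a = 656 − b − c satisfies 1 ≤ a ≤ b automatically), giving c − ⌈(656 − c)/2⌉ + 1 choices.
Summing over c: 1 + 3 + 4 + 6 + … + 162 + 163  (109 terms, c = 219, …, 327) = 8965
Check (closed form: nearest integer to p²/48 for even p, (p+3)²/48 for odd p): 656²/48 = 430336/48 ≈ 8965.33 → 8965

8965 triangles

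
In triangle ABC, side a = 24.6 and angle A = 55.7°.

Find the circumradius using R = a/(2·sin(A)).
R = a/(2·sin(A)) = 24.6/(2·sin(55.7°))
sin(55.7°) ≈ 0.826098
R ≈ 24.6/(2·0.826098) = 24.6/1.6522 ≈ 14.8893

R = 14.89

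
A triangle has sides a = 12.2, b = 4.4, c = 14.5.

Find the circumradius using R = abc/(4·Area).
First find the area with Heron's formula.
s = (12.2 + 4.4 + 14.5)/2 = 15.55
Area = √(s(s−a)(s−b)(s−c)) = √(15.55·3.35·11.15·1.05) ≈ √609.873 ≈ 24.6956
abc = 12.2·4.4·14.5 = 778.36
R = abc/(4·Area) ≈ 778.36/(4·24.6956) = 778.36/98.7824 ≈ 7.87954

R = 7.88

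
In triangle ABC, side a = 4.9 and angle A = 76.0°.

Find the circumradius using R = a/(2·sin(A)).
R = a/(2·sin(A)) = 4.9/(2·sin(76.0°))
sin(76.0°) ≈ 0.970296
R ≈ 4.9/(2·0.970296) = 4.9/1.94059 ≈ 2.525

R = 2.525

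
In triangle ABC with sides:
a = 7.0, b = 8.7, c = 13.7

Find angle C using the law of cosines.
c² = a² + b² − 2ab·cos(C)  ⇒  cos(C) = (a² + b² − c²)/(2ab)
cos(C) = (7.0² + 8.7² − 13.7²)/(2·7.0·8.7) = (49 + 75.69 − 187.69)/121.8 = -63/121.8 ≈ -0.517241
C = arccos(-0.517241) ≈ 121.147°

C = 121.1°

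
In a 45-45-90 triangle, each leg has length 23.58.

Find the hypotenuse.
In a 45-45-90 triangle the sides are in ratio 1 : 1 : √2, so hypotenuse = leg·√2.
Hypotenuse = 23.58·√2 ≈ 23.58·1.41421 ≈ 33.3472

Hypotenuse = 23.58√2 = 33.35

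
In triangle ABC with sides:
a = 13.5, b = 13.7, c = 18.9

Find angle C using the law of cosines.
c² = a² + b² − 2ab·cos(C)  ⇒  cos(C) = (a² + b² − c²)/(2ab)
cos(C) = (13.5² + 13.7² − 18.9²)/(2·13.5·13.7) = (182.25 + 187.69 − 357.21)/369.9 = 12.73/369.9 ≈ 0.0344147
C = arccos(0.0344147) ≈ 88.0278°

C = 88.03°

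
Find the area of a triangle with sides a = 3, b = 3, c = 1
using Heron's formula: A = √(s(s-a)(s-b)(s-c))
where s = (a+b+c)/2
s = (3 + 3 + 1)/2 = 7/2 = 3.5
s − a = 0.5, s − b = 0.5, s − c = 2.5
s(s−a)(s−b)(s−c) = 3.5·0.5·0.5·2.5 = 2.1875
Area = √2.1875 ≈ 1.47902

s = 3.5, Area = 1.479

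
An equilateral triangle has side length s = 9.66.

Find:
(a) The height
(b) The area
(a) The height splits the triangle into two 30-60-90 halves: h = s·√3/2 = 9.66·1.73205/2 ≈ 16.7316/2 ≈ 8.36581
(b) Area = (√3/4)·s² = (√3/4)·9.66² = (√3/4)·93.3156 ≈ 0.433013·93.3156 ≈ 40.4068

Height = 8.366, Area = 40.41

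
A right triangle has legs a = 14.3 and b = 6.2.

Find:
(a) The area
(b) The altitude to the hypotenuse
(a) The legs are perpendicular, so Area = ½·a·b = ½·14.3·6.2 = ½·88.66 = 44.33
(b) Hypotenuse c = √(a² + b²) = √(204.49 + 38.44) = √242.93 ≈ 15.5862
    Area = ½·c·h_c  ⇒  h_c = 2·Area/c = 88.66/15.5862 ≈ 5.68836

Area = 44.33, h_c = 5.688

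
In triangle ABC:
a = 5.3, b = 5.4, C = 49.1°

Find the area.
Two sides and the included angle (SAS): A = ½·a·b·sin(C) = ½·5.3·5.4·sin(49.1°)
sin(49.1°) ≈ 0.755853
A ≈ ½·28.62·0.755853 = 14.31·0.755853 ≈ 10.8163

Area = 10.82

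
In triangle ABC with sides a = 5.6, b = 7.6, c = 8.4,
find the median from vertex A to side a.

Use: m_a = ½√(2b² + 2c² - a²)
m_a = ½√(2·7.6² + 2·8.4² − 5.6²) = ½√(2·57.76 + 2·70.56 − 31.36) = ½√(115.52 + 141.12 − 31.36) = ½√225.28
√225.28 ≈ 15.0093, so m_a ≈ 7.50467

m_a = 7.505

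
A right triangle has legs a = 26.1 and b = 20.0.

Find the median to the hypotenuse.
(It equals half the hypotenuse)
Hypotenuse c = √(a² + b²) = √(681.21 + 400) = √1081.21 ≈ 32.8818
Median to hypotenuse = c/2 ≈ 32.8818/2 ≈ 16.4409

Median = 16.44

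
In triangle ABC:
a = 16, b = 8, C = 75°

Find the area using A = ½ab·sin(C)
A = ½·a·b·sin(C) = ½·16·8·sin(75°)
sin(75°) ≈ 0.965926
A ≈ ½·128·0.965926 = 64·0.965926 ≈ 61.8193

Area = 61.82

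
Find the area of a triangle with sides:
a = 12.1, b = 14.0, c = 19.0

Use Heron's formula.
s = (12.1 + 14.0 + 19.0)/2 = 45.1/2 = 22.55
s − a = 10.45, s − b = 8.55, s − c = 3.55
s(s−a)(s−b)(s−c) = 22.55·10.45·8.55·3.55 ≈ 7152.49
Area = √7152.49 ≈ 84.5724

Area = 84.57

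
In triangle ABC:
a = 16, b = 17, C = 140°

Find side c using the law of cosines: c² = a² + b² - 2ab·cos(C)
c² = 16² + 17² − 2·16·17·cos(140°)
cos(140°) ≈ -0.766044
c² ≈ 256 + 289 − 544·(-0.766044) ≈ 545 + 416.728 ≈ 961.728
c ≈ √961.728 ≈ 31.0117

c = 31.01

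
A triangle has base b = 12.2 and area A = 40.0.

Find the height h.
A = ½·b·h  ⇒  h = 2A/b = 2·40.0/12.2 = 80/12.2 ≈ 6.55738

h = 6.557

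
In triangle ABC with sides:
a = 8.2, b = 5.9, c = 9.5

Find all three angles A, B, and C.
Law of cosines for each angle (a² = 67.24, b² = 34.81, c² = 90.25):
cos(A) = (b² + c² − a²)/(2bc) = (34.81 + 90.25 − 67.24)/(2·5.9·9.5) = 57.82/112.1 ≈ 0.515789  ⇒  A ≈ 58.9498°
cos(B) = (a² + c² − b²)/(2ac) = (67.24 + 90.25 − 34.81)/(2·8.2·9.5) = 122.68/155.8 ≈ 0.78742  ⇒  B ≈ 38.055°
cos(C) = (a² + b² − c²)/(2ab) = (67.24 + 34.81 − 90.25)/(2·8.2·5.9) = 11.8/96.76 ≈ 0.121951  ⇒  C ≈ 82.9953°
Check: A + B + C ≈ 180°

A = 58.95°, B = 38.05°, C = 83°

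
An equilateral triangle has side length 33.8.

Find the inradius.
r = Area/s with s the semi-perimeter.
Area = (√3/4)·33.8² = (√3/4)·1142.44 ≈ 0.433013·1142.44 ≈ 494.691
s = 3·33.8/2 = 50.7
r ≈ 494.691/50.7 ≈ 9.75722
(Equivalently r = side/(2√3) = 33.8/3.4641 ≈ 9.75722.)

r = 9.757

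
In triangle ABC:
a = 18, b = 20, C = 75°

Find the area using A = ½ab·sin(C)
A = ½·a·b·sin(C) = ½·18·20·sin(75°)
sin(75°) ≈ 0.965926
A ≈ ½·360·0.965926 = 180·0.965926 ≈ 173.867

Area = 173.9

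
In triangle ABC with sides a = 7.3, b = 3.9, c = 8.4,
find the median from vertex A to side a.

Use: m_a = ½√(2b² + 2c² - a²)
m_a = ½√(2·3.9² + 2·8.4² − 7.3²) = ½√(2·15.21 + 2·70.56 − 53.29) = ½√(30.42 + 141.12 − 53.29) = ½√118.25
√118.25 ≈ 10.8743, so m_a ≈ 5.43714

m_a = 5.437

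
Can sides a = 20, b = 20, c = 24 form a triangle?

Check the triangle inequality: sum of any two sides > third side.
a + b vs c: 20 + 20 = 40 > 24  ✓
a + c vs b: 20 + 24 = 44 > 20  ✓
b + c vs a: 20 + 24 = 44 > 20  ✓

Yes, triangle inequality satisfied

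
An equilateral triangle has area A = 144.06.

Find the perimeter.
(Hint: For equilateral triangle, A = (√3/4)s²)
A = (√3/4)s²  ⇒  s² = 4A/√3 = 4·144.06/√3 = 576.24/1.73205 ≈ 332.692
s ≈ √332.692 ≈ 18.2399
Perimeter = 3s ≈ 3·18.2399 ≈ 54.7196

Perimeter = 54.72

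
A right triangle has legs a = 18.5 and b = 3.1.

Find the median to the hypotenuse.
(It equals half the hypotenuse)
Hypotenuse c = √(a² + b²) = √(342.25 + 9.61) = √351.86 ≈ 18.7579
Median to hypotenuse = c/2 ≈ 18.7579/2 ≈ 9.37897

Median = 9.379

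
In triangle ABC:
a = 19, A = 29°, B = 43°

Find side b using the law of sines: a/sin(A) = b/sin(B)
a/sin(A) = b/sin(B)  ⇒  b = a·sin(B)/sin(A) = 19·sin(43°)/sin(29°)
sin(43°) ≈ 0.681998, sin(29°) ≈ 0.48481
b ≈ 19·0.681998/0.48481 ≈ 12.958/0.48481 ≈ 26.728

b = 26.73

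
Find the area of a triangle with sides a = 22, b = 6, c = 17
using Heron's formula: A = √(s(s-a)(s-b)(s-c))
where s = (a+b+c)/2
s = (22 + 6 + 17)/2 = 45/2 = 22.5
s − a = 0.5, s − b = 16.5, s − c = 5.5
s(s−a)(s−b)(s−c) = 22.5·0.5·16.5·5.5 = 1020.9375
Area = √1020.9375 ≈ 31.9521

s = 22.5, Area = 31.95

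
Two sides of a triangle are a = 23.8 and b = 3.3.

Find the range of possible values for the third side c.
Triangle inequality: |a − b| < c < a + b
|a − b| = |23.8 − 3.3| = 20.5
a + b = 23.8 + 3.3 = 27.1

20.5 < c < 27.1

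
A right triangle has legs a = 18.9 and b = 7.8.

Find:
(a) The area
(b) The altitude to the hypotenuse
(a) The legs are perpendicular, so Area = ½·a·b = ½·18.9·7.8 = ½·147.42 = 73.71
(b) Hypotenuse c = √(a² + b²) = √(357.21 + 60.84) = √418.05 ≈ 20.4463
    Area = ½·c·h_c  ⇒  h_c = 2·Area/c = 147.42/20.4463 ≈ 7.21012

Area = 73.71, h_c = 7.21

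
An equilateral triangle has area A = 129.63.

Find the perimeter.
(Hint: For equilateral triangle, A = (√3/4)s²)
A = (√3/4)s²  ⇒  s² = 4A/√3 = 4·129.63/√3 = 518.52/1.73205 ≈ 299.368
s ≈ √299.368 ≈ 17.3022
Perimeter = 3s ≈ 3·17.3022 ≈ 51.9067

Perimeter = 51.91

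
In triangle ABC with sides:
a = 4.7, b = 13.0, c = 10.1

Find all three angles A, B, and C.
Law of cosines for each angle (a² = 22.09, b² = 169, c² = 102.01):
cos(A) = (b² + c² − a²)/(2bc) = (169 + 102.01 − 22.09)/(2·13.0·10.1) = 248.92/262.6 ≈ 0.947906  ⇒  A ≈ 18.5753°
cos(B) = (a² + c² − b²)/(2ac) = (22.09 + 102.01 − 169)/(2·4.7·10.1) = -44.9/94.94 ≈ -0.47293  ⇒  B ≈ 118.225°
cos(C) = (a² + b² − c²)/(2ab) = (22.09 + 169 − 102.01)/(2·4.7·13.0) = 89.08/122.2 ≈ 0.728969  ⇒  C ≈ 43.2°
Check: A + B + C ≈ 180°

A = 18.58°, B = 118.2°, C = 43.2°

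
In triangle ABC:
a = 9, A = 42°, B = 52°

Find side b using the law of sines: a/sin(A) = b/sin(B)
a/sin(A) = b/sin(B)  ⇒  b = a·sin(B)/sin(A) = 9·sin(52°)/sin(42°)
sin(52°) ≈ 0.788011, sin(42°) ≈ 0.669131
b ≈ 9·0.788011/0.669131 ≈ 7.0921/0.669131 ≈ 10.599

b = 10.6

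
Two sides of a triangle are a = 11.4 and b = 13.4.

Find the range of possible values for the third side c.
Triangle inequality: |a − b| < c < a + b
|a − b| = |11.4 − 13.4| = 2
a + b = 11.4 + 13.4 = 24.8

2 < c < 24.8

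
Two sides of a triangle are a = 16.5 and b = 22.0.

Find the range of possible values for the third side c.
Triangle inequality: |a − b| < c < a + b
|a − b| = |16.5 − 22.0| = 5.5
a + b = 16.5 + 22.0 = 38.5

5.5 < c < 38.5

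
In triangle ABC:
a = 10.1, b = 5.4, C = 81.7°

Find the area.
Two sides and the included angle (SAS): A = ½·a·b·sin(C) = ½·10.1·5.4·sin(81.7°)
sin(81.7°) ≈ 0.989526
A ≈ ½·54.54·0.989526 = 27.27·0.989526 ≈ 26.9844

Area = 26.98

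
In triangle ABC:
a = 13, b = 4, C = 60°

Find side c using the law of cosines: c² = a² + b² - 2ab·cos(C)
c² = 13² + 4² − 2·13·4·cos(60°)
cos(60°) ≈ 0.5
c² ≈ 169 + 16 − 104·(0.5) ≈ 185 − 52 ≈ 133
c ≈ √133 ≈ 11.5326

c = 11.53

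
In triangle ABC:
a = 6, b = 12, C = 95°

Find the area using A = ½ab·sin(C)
A = ½·a·b·sin(C) = ½·6·12·sin(95°)
sin(95°) ≈ 0.996195
A ≈ ½·72·0.996195 = 36·0.996195 ≈ 35.863

Area = 35.86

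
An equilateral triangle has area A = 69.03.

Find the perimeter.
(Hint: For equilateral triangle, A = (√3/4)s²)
A = (√3/4)s²  ⇒  s² = 4A/√3 = 4·69.03/√3 = 276.12/1.73205 ≈ 159.418
s ≈ √159.418 ≈ 12.6261
Perimeter = 3s ≈ 3·12.6261 ≈ 37.8782

Perimeter = 37.88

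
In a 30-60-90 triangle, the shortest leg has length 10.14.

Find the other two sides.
In a 30-60-90 triangle the sides are in ratio 1 : √3 : 2 (short leg : long leg : hypotenuse).
Long leg = 10.14·√3 ≈ 10.14·1.73205 ≈ 17.563
Hypotenuse = 2·10.14 = 20.28

Long leg = 10.14√3 = 17.56, Hypotenuse = 20.28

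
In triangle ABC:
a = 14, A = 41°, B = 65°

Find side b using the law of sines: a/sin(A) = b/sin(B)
a/sin(A) = b/sin(B)  ⇒  b = a·sin(B)/sin(A) = 14·sin(65°)/sin(41°)
sin(65°) ≈ 0.906308, sin(41°) ≈ 0.656059
b ≈ 14·0.906308/0.656059 ≈ 12.6883/0.656059 ≈ 19.3402

b = 19.34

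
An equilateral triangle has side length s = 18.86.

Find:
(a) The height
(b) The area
(a) The height splits the triangle into two 30-60-90 halves: h = s·√3/2 = 18.86·1.73205/2 ≈ 32.6665/2 ≈ 16.3332
(b) Area = (√3/4)·s² = (√3/4)·18.86² = (√3/4)·355.6996 ≈ 0.433013·355.6996 ≈ 154.022

Height = 16.33, Area = 154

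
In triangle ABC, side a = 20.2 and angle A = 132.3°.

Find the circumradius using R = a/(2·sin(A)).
R = a/(2·sin(A)) = 20.2/(2·sin(132.3°))
sin(132.3°) ≈ 0.739631
R ≈ 20.2/(2·0.739631) = 20.2/1.47926 ≈ 13.6555

R = 13.66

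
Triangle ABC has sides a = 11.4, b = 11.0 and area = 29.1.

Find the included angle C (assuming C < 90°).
Area = ½·a·b·sin(C)  ⇒  sin(C) = 2·Area/(a·b) = 2·29.1/(11.4·11.0) = 58.2/125.4 ≈ 0.464115
C = arcsin(0.464115) ≈ 27.653° (taking the acute solution since C < 90°)

C = 27.65°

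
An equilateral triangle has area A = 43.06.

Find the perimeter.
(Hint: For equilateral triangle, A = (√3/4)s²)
A = (√3/4)s²  ⇒  s² = 4A/√3 = 4·43.06/√3 = 172.24/1.73205 ≈ 99.4428
s ≈ √99.4428 ≈ 9.9721
Perimeter = 3s ≈ 3·9.9721 ≈ 29.9163

Perimeter = 29.92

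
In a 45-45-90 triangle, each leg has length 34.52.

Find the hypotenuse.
In a 45-45-90 triangle the sides are in ratio 1 : 1 : √2, so hypotenuse = leg·√2.
Hypotenuse = 34.52·√2 ≈ 34.52·1.41421 ≈ 48.8187

Hypotenuse = 34.52√2 = 48.82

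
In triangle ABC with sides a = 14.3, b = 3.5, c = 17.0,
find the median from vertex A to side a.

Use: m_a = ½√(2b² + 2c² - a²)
m_a = ½√(2·3.5² + 2·17.0² − 14.3²) = ½√(2·12.25 + 2·289 − 204.49) = ½√(24.5 + 578 − 204.49) = ½√398.01
√398.01 ≈ 19.9502, so m_a ≈ 9.97509

m_a = 9.975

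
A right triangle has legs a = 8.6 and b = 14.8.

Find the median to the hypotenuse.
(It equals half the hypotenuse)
Hypotenuse c = √(a² + b²) = √(73.96 + 219.04) = √293 ≈ 17.1172
Median to hypotenuse = c/2 ≈ 17.1172/2 ≈ 8.55862

Median = 8.559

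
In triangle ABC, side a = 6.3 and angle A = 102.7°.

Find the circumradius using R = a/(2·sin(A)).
R = a/(2·sin(A)) = 6.3/(2·sin(102.7°))
sin(102.7°) ≈ 0.975535
R ≈ 6.3/(2·0.975535) = 6.3/1.95107 ≈ 3.229

R = 3.229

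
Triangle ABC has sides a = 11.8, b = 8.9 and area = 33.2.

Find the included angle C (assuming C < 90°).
Area = ½·a·b·sin(C)  ⇒  sin(C) = 2·Area/(a·b) = 2·33.2/(11.8·8.9) = 66.4/105.02 ≈ 0.632261
C = arcsin(0.632261) ≈ 39.2171° (taking the acute solution since C < 90°)

C = 39.22°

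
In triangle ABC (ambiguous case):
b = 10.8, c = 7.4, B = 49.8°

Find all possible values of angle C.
b/sin(B) = c/sin(C)  ⇒  sin(C) = c·sin(B)/b = 7.4·sin(49.8°)/10.8
sin(49.8°) ≈ 0.763796
sin(C) ≈ 7.4·0.763796/10.8 ≈ 5.65209/10.8 ≈ 0.523342
Candidate 1: C₁ = arcsin(0.523342) ≈ 31.5567°  →  A = 180° − 49.8° − 31.5567° ≈ 98.6433° > 0, valid
Candidate 2: C₂ = 180° − C₁ ≈ 148.443°  →  A = 180° − 49.8° − 148.443° ≈ -18.2433° ≤ 0, not a valid triangle

C = 31.56° (one solution)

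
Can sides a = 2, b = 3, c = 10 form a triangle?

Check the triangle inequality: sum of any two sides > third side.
a + b vs c: 2 + 3 = 5 ≤ 10  ✗
a + c vs b: 2 + 10 = 12 > 3  ✓
b + c vs a: 3 + 10 = 13 > 2  ✓

No: 2 + 3 = 5 is not > 10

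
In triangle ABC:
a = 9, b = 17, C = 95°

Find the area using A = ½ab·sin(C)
A = ½·a·b·sin(C) = ½·9·17·sin(95°)
sin(95°) ≈ 0.996195
A ≈ ½·153·0.996195 = 76.5·0.996195 ≈ 76.2089

Area = 76.21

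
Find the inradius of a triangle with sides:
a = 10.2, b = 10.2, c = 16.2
r = Area/s where s is the semi-perimeter.
s = (10.2 + 10.2 + 16.2)/2 = 36.6/2 = 18.3
Area = √(s(s−a)(s−b)(s−c)) = √(18.3·8.1·8.1·2.1) ≈ √2521.39 ≈ 50.2135
r ≈ 50.2135/18.3 ≈ 2.74391

r = 2.744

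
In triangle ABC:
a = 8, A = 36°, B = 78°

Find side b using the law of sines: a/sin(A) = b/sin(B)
a/sin(A) = b/sin(B)  ⇒  b = a·sin(B)/sin(A) = 8·sin(78°)/sin(36°)
sin(78°) ≈ 0.978148, sin(36°) ≈ 0.587785
b ≈ 8·0.978148/0.587785 ≈ 7.82518/0.587785 ≈ 13.313

b = 13.31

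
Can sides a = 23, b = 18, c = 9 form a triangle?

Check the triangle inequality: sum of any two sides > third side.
a + b vs c: 23 + 18 = 41 > 9  ✓
a + c vs b: 23 + 9 = 32 > 18  ✓
b + c vs a: 18 + 9 = 27 > 23  ✓

Yes, triangle inequality satisfied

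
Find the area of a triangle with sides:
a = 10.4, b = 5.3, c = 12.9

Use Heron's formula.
s = (10.4 + 5.3 + 12.9)/2 = 28.6/2 = 14.3
s − a = 3.9, s − b = 9, s − c = 1.4
s(s−a)(s−b)(s−c) = 14.3·3.9·9·1.4 ≈ 702.702
Area = √702.702 ≈ 26.5085

Area = 26.51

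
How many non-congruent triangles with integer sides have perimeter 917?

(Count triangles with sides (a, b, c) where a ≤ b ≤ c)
Let a ≤ b ≤ c with a + b + c = 917. The only binding inequality is a + b > c, i.e. 917 − c > c, so c < 917/2; and c ≥ 917/3 since c is the largest side.
So 306 ≤ c ≤ 458. For each c, b runs from ⌈(917 − c)/2⌉ up to c (then a = 917 − b − c satisfies 1 ≤ a ≤ b automatically), giving c − ⌈(917 − c)/2⌉ + 1 choices.
Summing over c: 1 + 3 + 4 + 6 + … + 228 + 229  (153 terms, c = 306, …, 458) = 17633
Check (closed form: nearest integer to p²/48 for even p, (p+3)²/48 for odd p): (917+3)²/48 = 920²/48 = 846400/48 ≈ 17633.33 → 17633

17633 triangles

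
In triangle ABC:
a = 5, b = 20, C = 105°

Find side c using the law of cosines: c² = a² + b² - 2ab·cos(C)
c² = 5² + 20² − 2·5·20·cos(105°)
cos(105°) ≈ -0.258819
c² ≈ 25 + 400 − 200·(-0.258819) ≈ 425 + 51.7638 ≈ 476.764
c ≈ √476.764 ≈ 21.8349

c = 21.83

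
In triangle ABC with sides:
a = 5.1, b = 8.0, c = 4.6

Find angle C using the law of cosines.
c² = a² + b² − 2ab·cos(C)  ⇒  cos(C) = (a² + b² − c²)/(2ab)
cos(C) = (5.1² + 8.0² − 4.6²)/(2·5.1·8.0) = (26.01 + 64 − 21.16)/81.6 = 68.85/81.6 ≈ 0.84375
C = arccos(0.84375) ≈ 32.4617°

C = 32.46°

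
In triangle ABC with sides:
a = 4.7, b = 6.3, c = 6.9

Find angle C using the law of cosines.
c² = a² + b² − 2ab·cos(C)  ⇒  cos(C) = (a² + b² − c²)/(2ab)
cos(C) = (4.7² + 6.3² − 6.9²)/(2·4.7·6.3) = (22.09 + 39.69 − 47.61)/59.22 = 14.17/59.22 ≈ 0.239277
C = arccos(0.239277) ≈ 76.1561°

C = 76.16°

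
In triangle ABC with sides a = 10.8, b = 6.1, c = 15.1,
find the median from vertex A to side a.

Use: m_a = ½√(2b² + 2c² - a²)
m_a = ½√(2·6.1² + 2·15.1² − 10.8²) = ½√(2·37.21 + 2·228.01 − 116.64) = ½√(74.42 + 456.02 − 116.64) = ½√413.8
√413.8 ≈ 20.3421, so m_a ≈ 10.171

m_a = 10.17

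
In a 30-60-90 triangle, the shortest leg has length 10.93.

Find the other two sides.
In a 30-60-90 triangle the sides are in ratio 1 : √3 : 2 (short leg : long leg : hypotenuse).
Long leg = 10.93·√3 ≈ 10.93·1.73205 ≈ 18.9313
Hypotenuse = 2·10.93 = 21.86

Long leg = 10.93√3 = 18.93, Hypotenuse = 21.86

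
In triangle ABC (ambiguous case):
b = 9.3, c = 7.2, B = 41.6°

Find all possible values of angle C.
b/sin(B) = c/sin(C)  ⇒  sin(C) = c·sin(B)/b = 7.2·sin(41.6°)/9.3
sin(41.6°) ≈ 0.663926
sin(C) ≈ 7.2·0.663926/9.3 ≈ 4.78027/9.3 ≈ 0.514007
Candidate 1: C₁ = arcsin(0.514007) ≈ 30.9311°  →  A = 180° − 41.6° − 30.9311° ≈ 107.469° > 0, valid
Candidate 2: C₂ = 180° − C₁ ≈ 149.069°  →  A = 180° − 41.6° − 149.069° ≈ -10.6689° ≤ 0, not a valid triangle

C = 30.93° (one solution)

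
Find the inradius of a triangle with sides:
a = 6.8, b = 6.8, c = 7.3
r = Area/s where s is the semi-perimeter.
s = (6.8 + 6.8 + 7.3)/2 = 20.9/2 = 10.45
Area = √(s(s−a)(s−b)(s−c)) = √(10.45·3.65·3.65·3.15) ≈ √438.543 ≈ 20.9414
r ≈ 20.9414/10.45 ≈ 2.00396

r = 2.004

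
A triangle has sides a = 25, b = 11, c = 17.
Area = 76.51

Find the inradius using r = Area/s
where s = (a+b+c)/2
s = (25 + 11 + 17)/2 = 53/2 = 26.5
r = Area/s = 76.51/26.5 ≈ 2.88717

r = 2.887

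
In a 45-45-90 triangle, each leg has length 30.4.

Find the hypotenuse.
In a 45-45-90 triangle the sides are in ratio 1 : 1 : √2, so hypotenuse = leg·√2.
Hypotenuse = 30.4·√2 ≈ 30.4·1.41421 ≈ 42.9921

Hypotenuse = 30.4√2 = 42.99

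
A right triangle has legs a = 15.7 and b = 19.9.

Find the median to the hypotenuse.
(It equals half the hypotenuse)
Hypotenuse c = √(a² + b²) = √(246.49 + 396.01) = √642.5 ≈ 25.3476
Median to hypotenuse = c/2 ≈ 25.3476/2 ≈ 12.6738

Median = 12.67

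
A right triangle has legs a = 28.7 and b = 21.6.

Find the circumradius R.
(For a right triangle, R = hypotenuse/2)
Hypotenuse c = √(a² + b²) = √(823.69 + 466.56) = √1290.25 ≈ 35.9201
R = c/2 ≈ 35.9201/2 ≈ 17.96

R = 17.96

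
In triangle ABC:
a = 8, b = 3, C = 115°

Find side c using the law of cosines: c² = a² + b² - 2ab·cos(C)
c² = 8² + 3² − 2·8·3·cos(115°)
cos(115°) ≈ -0.422618
c² ≈ 64 + 9 − 48·(-0.422618) ≈ 73 + 20.2857 ≈ 93.2857
c ≈ √93.2857 ≈ 9.65845

c = 9.658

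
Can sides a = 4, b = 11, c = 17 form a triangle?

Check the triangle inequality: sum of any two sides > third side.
a + b vs c: 4 + 11 = 15 ≤ 17  ✗
a + c vs b: 4 + 17 = 21 > 11  ✓
b + c vs a: 11 + 17 = 28 > 4  ✓

No: 4 + 11 = 15 is not > 17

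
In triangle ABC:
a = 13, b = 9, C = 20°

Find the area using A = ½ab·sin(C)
A = ½·a·b·sin(C) = ½·13·9·sin(20°)
sin(20°) ≈ 0.34202
A ≈ ½·117·0.34202 = 58.5·0.34202 ≈ 20.0082

Area = 20.01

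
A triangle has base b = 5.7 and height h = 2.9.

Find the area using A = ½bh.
A = ½·b·h = ½·5.7·2.9 = ½·16.53 = 8.265

Area = 8.265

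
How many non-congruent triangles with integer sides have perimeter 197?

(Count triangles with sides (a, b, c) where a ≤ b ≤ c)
Let a ≤ b ≤ c with a + b + c = 197. The only binding inequality is a + b > c, i.e. 197 − c > c, so c < 197/2; and c ≥ 197/3 since c is the largest side.
So 66 ≤ c ≤ 98. For each c, b runs from ⌈(197 − c)/2⌉ up to c (then a = 197 − b − c satisfies 1 ≤ a ≤ b automatically), giving c − ⌈(197 − c)/2⌉ + 1 choices.
Summing over c: 1 + 3 + 4 + 6 + … + 48 + 49  (33 terms, c = 66, …, 98) = 833
Check (closed form: nearest integer to p²/48 for even p, (p+3)²/48 for odd p): (197+3)²/48 = 200²/48 = 40000/48 ≈ 833.33 → 833

833 triangles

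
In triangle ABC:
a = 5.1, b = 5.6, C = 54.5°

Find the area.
Two sides and the included angle (SAS): A = ½·a·b·sin(C) = ½·5.1·5.6·sin(54.5°)
sin(54.5°) ≈ 0.814116
A ≈ ½·28.56·0.814116 = 14.28·0.814116 ≈ 11.6256

Area = 11.63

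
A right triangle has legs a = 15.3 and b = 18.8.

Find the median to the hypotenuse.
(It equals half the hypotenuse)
Hypotenuse c = √(a² + b²) = √(234.09 + 353.44) = √587.53 ≈ 24.239
Median to hypotenuse = c/2 ≈ 24.239/2 ≈ 12.1195

Median = 12.12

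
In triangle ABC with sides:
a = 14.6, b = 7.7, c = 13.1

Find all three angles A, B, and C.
Law of cosines for each angle (a² = 213.16, b² = 59.29, c² = 171.61):
cos(A) = (b² + c² − a²)/(2bc) = (59.29 + 171.61 − 213.16)/(2·7.7·13.1) = 17.74/201.74 ≈ 0.087935  ⇒  A ≈ 84.9552°
cos(B) = (a² + c² − b²)/(2ac) = (213.16 + 171.61 − 59.29)/(2·14.6·13.1) = 325.48/382.52 ≈ 0.850884  ⇒  B ≈ 31.6921°
cos(C) = (a² + b² − c²)/(2ab) = (213.16 + 59.29 − 171.61)/(2·14.6·7.7) = 100.84/224.84 ≈ 0.448497  ⇒  C ≈ 63.3527°
Check: A + B + C ≈ 180°

A = 84.96°, B = 31.69°, C = 63.35°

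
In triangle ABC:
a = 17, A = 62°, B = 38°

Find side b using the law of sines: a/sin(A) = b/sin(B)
a/sin(A) = b/sin(B)  ⇒  b = a·sin(B)/sin(A) = 17·sin(38°)/sin(62°)
sin(38°) ≈ 0.615661, sin(62°) ≈ 0.882948
b ≈ 17·0.615661/0.882948 ≈ 10.4662/0.882948 ≈ 11.8538

b = 11.85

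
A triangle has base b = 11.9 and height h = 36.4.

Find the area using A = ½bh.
A = ½·b·h = ½·11.9·36.4 = ½·433.16 = 216.58

Area = 216.58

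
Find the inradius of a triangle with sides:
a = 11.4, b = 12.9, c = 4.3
r = Area/s where s is the semi-perimeter.
s = (11.4 + 12.9 + 4.3)/2 = 28.6/2 = 14.3
Area = √(s(s−a)(s−b)(s−c)) = √(14.3·2.9·1.4·10) ≈ √580.58 ≈ 24.0952
r ≈ 24.0952/14.3 ≈ 1.68498

r = 1.685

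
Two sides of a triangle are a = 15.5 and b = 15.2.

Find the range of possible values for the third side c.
Triangle inequality: |a − b| < c < a + b
|a − b| = |15.5 − 15.2| = 0.3
a + b = 15.5 + 15.2 = 30.7

0.3 < c < 30.7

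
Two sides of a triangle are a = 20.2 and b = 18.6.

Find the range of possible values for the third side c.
Triangle inequality: |a − b| < c < a + b
|a − b| = |20.2 − 18.6| = 1.6
a + b = 20.2 + 18.6 = 38.8

1.6 < c < 38.8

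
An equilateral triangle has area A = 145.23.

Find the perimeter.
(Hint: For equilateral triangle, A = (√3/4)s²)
A = (√3/4)s²  ⇒  s² = 4A/√3 = 4·145.23/√3 = 580.92/1.73205 ≈ 335.394
s ≈ √335.394 ≈ 18.3138
Perimeter = 3s ≈ 3·18.3138 ≈ 54.9413

Perimeter = 54.94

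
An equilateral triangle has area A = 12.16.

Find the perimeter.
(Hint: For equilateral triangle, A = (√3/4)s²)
A = (√3/4)s²  ⇒  s² = 4A/√3 = 4·12.16/√3 = 48.64/1.73205 ≈ 28.0823
s ≈ √28.0823 ≈ 5.29928
Perimeter = 3s ≈ 3·5.29928 ≈ 15.8978

Perimeter = 15.9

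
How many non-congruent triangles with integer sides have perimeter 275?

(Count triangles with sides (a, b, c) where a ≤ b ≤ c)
Let a ≤ b ≤ c with a + b + c = 275. The only binding inequality is a + b > c, i.e. 275 − c > c, so c < 275/2; and c ≥ 275/3 since c is the largest side.
So 92 ≤ c ≤ 137. For each c, b runs from ⌈(275 − c)/2⌉ up to c (then a = 275 − b − c satisfies 1 ≤ a ≤ b automatically), giving c − ⌈(275 − c)/2⌉ + 1 choices.
Summing over c: 1 + 3 + 4 + 6 + … + 67 + 69  (46 terms, c = 92, …, 137) = 1610
Check (closed form: nearest integer to p²/48 for even p, (p+3)²/48 for odd p): (275+3)²/48 = 278²/48 = 77284/48 ≈ 1610.08 → 1610

1610 triangles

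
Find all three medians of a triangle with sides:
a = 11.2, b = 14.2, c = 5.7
Median formula: m_a = ½√(2b² + 2c² − a²) (and cyclically). a² = 125.44, b² = 201.64, c² = 32.49.
m_a = ½√(2·201.64 + 2·32.49 − 125.44) = ½√342.82 ≈ ½·18.5154 ≈ 9.2577
m_b = ½√(2·125.44 + 2·32.49 − 201.64) = ½√114.22 ≈ ½·10.6874 ≈ 5.34369
m_c = ½√(2·125.44 + 2·201.64 − 32.49) = ½√621.67 ≈ ½·24.9333 ≈ 12.4667

m_a = 9.258, m_b = 5.344, m_c = 12.47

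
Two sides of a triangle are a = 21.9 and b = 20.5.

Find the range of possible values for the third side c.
Triangle inequality: |a − b| < c < a + b
|a − b| = |21.9 − 20.5| = 1.4
a + b = 21.9 + 20.5 = 42.4

1.4 < c < 42.4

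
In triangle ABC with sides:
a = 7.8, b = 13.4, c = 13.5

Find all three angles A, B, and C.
Law of cosines for each angle (a² = 60.84, b² = 179.56, c² = 182.25):
cos(A) = (b² + c² − a²)/(2bc) = (179.56 + 182.25 − 60.84)/(2·13.4·13.5) = 300.97/361.8 ≈ 0.831868  ⇒  A ≈ 33.7088°
cos(B) = (a² + c² − b²)/(2ac) = (60.84 + 182.25 − 179.56)/(2·7.8·13.5) = 63.53/210.6 ≈ 0.301662  ⇒  B ≈ 72.4426°
cos(C) = (a² + b² − c²)/(2ab) = (60.84 + 179.56 − 182.25)/(2·7.8·13.4) = 58.15/209.04 ≈ 0.278176  ⇒  C ≈ 73.8486°
Check: A + B + C ≈ 180°

A = 33.71°, B = 72.44°, C = 73.85°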